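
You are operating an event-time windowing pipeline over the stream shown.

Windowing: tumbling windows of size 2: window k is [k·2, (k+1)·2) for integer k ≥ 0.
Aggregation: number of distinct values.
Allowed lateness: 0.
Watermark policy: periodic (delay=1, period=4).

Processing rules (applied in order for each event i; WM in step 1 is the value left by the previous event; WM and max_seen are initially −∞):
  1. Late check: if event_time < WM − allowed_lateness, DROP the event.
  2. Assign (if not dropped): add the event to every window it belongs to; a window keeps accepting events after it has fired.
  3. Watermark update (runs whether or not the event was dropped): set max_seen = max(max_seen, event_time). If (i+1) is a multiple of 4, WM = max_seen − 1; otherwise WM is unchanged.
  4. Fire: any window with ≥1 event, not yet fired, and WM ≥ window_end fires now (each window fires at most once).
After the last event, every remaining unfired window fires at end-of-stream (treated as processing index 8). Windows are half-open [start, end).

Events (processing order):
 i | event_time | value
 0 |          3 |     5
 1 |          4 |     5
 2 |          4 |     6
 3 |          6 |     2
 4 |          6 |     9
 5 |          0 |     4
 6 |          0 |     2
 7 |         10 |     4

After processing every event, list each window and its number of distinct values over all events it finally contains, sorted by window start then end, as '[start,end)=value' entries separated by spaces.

[2,4)=1 [4,6)=2 [6,8)=2 [10,12)=1

i=0 t=3 v=5: → [2,4); WM=−∞
i=1 t=4 v=5: → [4,6); WM=−∞
i=2 t=4 v=6: → [4,6); WM=−∞
i=3 t=6 v=2: → [6,8); WM=5; [2,4) fires=1
i=4 t=6 v=9: → [6,8); WM=5
i=5 t=0 v=4: DROP (t<5-0); WM=5
i=6 t=0 v=2: DROP (t<5-0); WM=5
i=7 t=10 v=4: → [10,12); WM=9; [4,6) fires=2 [6,8) fires=2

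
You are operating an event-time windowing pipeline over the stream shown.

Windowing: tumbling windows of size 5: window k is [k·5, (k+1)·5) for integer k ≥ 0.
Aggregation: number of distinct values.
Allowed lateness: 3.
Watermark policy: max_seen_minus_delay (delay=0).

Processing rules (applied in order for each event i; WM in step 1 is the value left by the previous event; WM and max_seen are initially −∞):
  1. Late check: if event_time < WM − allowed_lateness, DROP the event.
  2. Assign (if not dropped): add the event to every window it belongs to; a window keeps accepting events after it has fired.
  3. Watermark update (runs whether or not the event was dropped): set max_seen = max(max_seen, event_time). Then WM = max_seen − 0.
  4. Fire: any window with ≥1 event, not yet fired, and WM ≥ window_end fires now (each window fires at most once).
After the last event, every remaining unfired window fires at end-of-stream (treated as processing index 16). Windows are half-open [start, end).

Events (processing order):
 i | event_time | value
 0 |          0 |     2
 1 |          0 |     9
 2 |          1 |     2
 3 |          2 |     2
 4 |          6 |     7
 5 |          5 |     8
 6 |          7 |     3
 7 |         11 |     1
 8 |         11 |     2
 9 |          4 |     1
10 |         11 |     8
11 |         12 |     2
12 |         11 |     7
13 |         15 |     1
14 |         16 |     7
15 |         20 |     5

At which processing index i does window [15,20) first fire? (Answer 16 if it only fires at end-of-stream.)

15

i=0 t=0 v=2: → [0,5); WM=0
i=1 t=0 v=9: → [0,5); WM=0
i=2 t=1 v=2: → [0,5); WM=1
i=3 t=2 v=2: → [0,5); WM=2
i=4 t=6 v=7: → [5,10); WM=6; [0,5) fires=2
i=5 t=5 v=8: → [5,10); WM=6
i=6 t=7 v=3: → [5,10); WM=7
i=7 t=11 v=1: → [10,15); WM=11; [5,10) fires=3
i=8 t=11 v=2: → [10,15); WM=11
i=9 t=4 v=1: DROP (t<11-3); WM=11
i=10 t=11 v=8: → [10,15); WM=11
i=11 t=12 v=2: → [10,15); WM=12
i=12 t=11 v=7: → [10,15); WM=12
i=13 t=15 v=1: → [15,20); WM=15; [10,15) fires=4
i=14 t=16 v=7: → [15,20); WM=16
i=15 t=20 v=5: → [20,25); WM=20; [15,20) fires=2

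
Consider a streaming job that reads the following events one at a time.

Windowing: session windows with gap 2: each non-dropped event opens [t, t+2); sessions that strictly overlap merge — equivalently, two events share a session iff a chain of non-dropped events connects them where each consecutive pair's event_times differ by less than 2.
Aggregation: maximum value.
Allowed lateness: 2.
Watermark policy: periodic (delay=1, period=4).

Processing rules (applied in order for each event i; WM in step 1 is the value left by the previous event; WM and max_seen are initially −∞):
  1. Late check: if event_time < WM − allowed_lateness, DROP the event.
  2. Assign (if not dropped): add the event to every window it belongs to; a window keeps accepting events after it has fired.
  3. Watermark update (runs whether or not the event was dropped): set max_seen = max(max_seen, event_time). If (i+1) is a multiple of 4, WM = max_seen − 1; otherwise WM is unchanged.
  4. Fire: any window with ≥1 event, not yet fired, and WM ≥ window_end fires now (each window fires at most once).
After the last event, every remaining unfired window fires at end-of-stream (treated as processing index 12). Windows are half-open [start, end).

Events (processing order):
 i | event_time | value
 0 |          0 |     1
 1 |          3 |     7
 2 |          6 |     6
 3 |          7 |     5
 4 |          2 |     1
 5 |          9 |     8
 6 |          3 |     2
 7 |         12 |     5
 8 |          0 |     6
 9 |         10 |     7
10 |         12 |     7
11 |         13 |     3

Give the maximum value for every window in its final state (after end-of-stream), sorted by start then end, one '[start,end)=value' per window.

[0,2)=1 [3,5)=7 [6,9)=6 [9,12)=8 [12,15)=7

i=0 t=0 v=1: → [0,2); WM=−∞
i=1 t=3 v=7: → [3,5); WM=−∞
i=2 t=6 v=6: → [6,8); WM=−∞
i=3 t=7 v=5: → [6,9); WM=6
i=4 t=2 v=1: DROP (t<6-2); WM=6
i=5 t=9 v=8: → [9,11); WM=6
i=6 t=3 v=2: DROP (t<6-2); WM=6
i=7 t=12 v=5: → [12,14); WM=11
i=8 t=0 v=6: DROP (t<11-2); WM=11
i=9 t=10 v=7: → [9,12); WM=11
i=10 t=12 v=7: → [12,14); WM=11
i=11 t=13 v=3: → [12,15); WM=12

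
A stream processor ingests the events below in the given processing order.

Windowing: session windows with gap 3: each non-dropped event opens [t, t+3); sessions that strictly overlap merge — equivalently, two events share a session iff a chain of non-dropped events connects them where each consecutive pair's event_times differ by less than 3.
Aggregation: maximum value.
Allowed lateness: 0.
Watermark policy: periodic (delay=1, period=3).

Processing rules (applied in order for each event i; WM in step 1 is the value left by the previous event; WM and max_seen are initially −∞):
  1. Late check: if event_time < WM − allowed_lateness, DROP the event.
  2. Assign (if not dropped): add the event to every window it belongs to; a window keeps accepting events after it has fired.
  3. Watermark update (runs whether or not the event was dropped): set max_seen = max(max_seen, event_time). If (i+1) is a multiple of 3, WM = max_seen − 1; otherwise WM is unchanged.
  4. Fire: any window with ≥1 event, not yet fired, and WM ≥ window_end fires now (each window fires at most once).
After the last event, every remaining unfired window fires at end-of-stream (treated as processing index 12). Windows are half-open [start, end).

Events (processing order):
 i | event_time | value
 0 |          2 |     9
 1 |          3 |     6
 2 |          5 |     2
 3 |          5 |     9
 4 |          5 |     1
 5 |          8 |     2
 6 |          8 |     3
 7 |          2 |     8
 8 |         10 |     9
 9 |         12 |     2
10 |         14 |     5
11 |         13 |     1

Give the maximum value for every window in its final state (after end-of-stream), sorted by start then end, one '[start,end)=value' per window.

[2,8)=9 [8,17)=9

i=0 t=2 v=9: → [2,5); WM=−∞
i=1 t=3 v=6: → [2,6); WM=−∞
i=2 t=5 v=2: → [2,8); WM=4
i=3 t=5 v=9: → [2,8); WM=4
i=4 t=5 v=1: → [2,8); WM=4
i=5 t=8 v=2: → [8,11); WM=7
i=6 t=8 v=3: → [8,11); WM=7
i=7 t=2 v=8: DROP (t<7-0); WM=7
i=8 t=10 v=9: → [8,13); WM=9
i=9 t=12 v=2: → [8,15); WM=9
i=10 t=14 v=5: → [8,17); WM=9
i=11 t=13 v=1: → [8,17); WM=13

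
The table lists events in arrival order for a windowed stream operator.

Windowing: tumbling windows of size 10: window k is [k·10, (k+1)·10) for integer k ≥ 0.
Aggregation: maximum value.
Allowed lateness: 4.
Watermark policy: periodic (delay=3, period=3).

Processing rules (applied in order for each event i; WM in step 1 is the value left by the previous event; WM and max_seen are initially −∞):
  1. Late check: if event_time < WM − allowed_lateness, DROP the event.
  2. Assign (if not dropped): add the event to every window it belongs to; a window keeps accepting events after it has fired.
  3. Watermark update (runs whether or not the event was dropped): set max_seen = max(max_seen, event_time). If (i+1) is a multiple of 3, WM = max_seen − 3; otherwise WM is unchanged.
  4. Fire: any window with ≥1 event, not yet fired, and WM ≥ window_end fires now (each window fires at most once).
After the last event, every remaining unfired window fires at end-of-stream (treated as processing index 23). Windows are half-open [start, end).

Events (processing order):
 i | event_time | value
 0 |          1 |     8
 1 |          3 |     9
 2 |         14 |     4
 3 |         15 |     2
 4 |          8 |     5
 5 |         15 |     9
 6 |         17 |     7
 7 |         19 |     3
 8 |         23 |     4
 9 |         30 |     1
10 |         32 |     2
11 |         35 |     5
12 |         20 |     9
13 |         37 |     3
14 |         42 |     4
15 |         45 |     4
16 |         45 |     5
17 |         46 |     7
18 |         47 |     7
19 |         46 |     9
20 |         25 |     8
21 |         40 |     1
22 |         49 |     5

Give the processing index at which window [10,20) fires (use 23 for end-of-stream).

8

i=0 t=1 v=8: → [0,10); WM=−∞
i=1 t=3 v=9: → [0,10); WM=−∞
i=2 t=14 v=4: → [10,20); WM=11; [0,10) fires=9
i=3 t=15 v=2: → [10,20); WM=11
i=4 t=8 v=5: → [0,10); WM=11
i=5 t=15 v=9: → [10,20); WM=12
i=6 t=17 v=7: → [10,20); WM=12
i=7 t=19 v=3: → [10,20); WM=12
i=8 t=23 v=4: → [20,30); WM=20; [10,20) fires=9
i=9 t=30 v=1: → [30,40); WM=20
i=10 t=32 v=2: → [30,40); WM=20
i=11 t=35 v=5: → [30,40); WM=32; [20,30) fires=4
i=12 t=20 v=9: DROP (t<32-4); WM=32
i=13 t=37 v=3: → [30,40); WM=32
i=14 t=42 v=4: → [40,50); WM=39
i=15 t=45 v=4: → [40,50); WM=39
i=16 t=45 v=5: → [40,50); WM=39
i=17 t=46 v=7: → [40,50); WM=43; [30,40) fires=5
i=18 t=47 v=7: → [40,50); WM=43
i=19 t=46 v=9: → [40,50); WM=43
i=20 t=25 v=8: DROP (t<43-4); WM=44
i=21 t=40 v=1: → [40,50); WM=44
i=22 t=49 v=5: → [40,50); WM=44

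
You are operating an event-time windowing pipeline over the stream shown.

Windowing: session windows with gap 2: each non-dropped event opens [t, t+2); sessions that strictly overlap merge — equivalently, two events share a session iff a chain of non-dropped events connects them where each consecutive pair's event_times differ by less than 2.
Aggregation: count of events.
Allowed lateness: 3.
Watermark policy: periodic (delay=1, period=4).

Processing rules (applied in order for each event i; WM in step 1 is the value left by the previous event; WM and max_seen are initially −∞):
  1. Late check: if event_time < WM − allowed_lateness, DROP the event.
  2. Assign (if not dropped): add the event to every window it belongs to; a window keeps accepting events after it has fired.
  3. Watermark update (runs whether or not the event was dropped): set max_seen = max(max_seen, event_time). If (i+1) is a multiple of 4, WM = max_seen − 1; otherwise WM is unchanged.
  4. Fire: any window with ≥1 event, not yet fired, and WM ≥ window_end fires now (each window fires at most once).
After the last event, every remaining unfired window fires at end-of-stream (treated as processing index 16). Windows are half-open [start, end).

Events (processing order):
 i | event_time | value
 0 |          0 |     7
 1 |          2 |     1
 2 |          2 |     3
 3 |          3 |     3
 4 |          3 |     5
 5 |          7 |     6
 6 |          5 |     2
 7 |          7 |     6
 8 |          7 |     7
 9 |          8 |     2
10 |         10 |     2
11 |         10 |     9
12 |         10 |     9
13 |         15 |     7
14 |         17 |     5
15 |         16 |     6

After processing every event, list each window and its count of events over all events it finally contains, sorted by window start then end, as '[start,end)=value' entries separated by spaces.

[0,2)=1 [2,5)=4 [5,7)=1 [7,10)=4 [10,12)=3 [15,19)=3

i=0 t=0 v=7: → [0,2); WM=−∞
i=1 t=2 v=1: → [2,4); WM=−∞
i=2 t=2 v=3: → [2,4); WM=−∞
i=3 t=3 v=3: → [2,5); WM=2
i=4 t=3 v=5: → [2,5); WM=2
i=5 t=7 v=6: → [7,9); WM=2
i=6 t=5 v=2: → [5,7); WM=2
i=7 t=7 v=6: → [7,9); WM=6
i=8 t=7 v=7: → [7,9); WM=6
i=9 t=8 v=2: → [7,10); WM=6
i=10 t=10 v=2: → [10,12); WM=6
i=11 t=10 v=9: → [10,12); WM=9
i=12 t=10 v=9: → [10,12); WM=9
i=13 t=15 v=7: → [15,17); WM=9
i=14 t=17 v=5: → [17,19); WM=9
i=15 t=16 v=6: → [15,19); WM=16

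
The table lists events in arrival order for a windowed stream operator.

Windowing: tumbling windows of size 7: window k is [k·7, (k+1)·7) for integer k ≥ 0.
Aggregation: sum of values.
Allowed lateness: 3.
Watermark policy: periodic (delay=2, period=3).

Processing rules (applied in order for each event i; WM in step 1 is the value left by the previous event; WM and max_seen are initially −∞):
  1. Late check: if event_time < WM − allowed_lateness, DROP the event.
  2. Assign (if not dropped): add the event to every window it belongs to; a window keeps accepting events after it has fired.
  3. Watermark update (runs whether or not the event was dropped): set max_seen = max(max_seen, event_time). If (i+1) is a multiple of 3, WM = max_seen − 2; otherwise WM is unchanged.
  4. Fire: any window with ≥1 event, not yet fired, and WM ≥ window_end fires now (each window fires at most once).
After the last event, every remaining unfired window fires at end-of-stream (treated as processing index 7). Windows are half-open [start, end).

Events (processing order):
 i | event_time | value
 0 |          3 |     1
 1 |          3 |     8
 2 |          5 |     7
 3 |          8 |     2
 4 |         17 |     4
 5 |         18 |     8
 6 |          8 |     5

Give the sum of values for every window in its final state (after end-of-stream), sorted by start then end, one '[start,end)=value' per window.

[0,7)=16 [7,14)=2 [14,21)=12

i=0 t=3 v=1: → [0,7); WM=−∞
i=1 t=3 v=8: → [0,7); WM=−∞
i=2 t=5 v=7: → [0,7); WM=3
i=3 t=8 v=2: → [7,14); WM=3
i=4 t=17 v=4: → [14,21); WM=3
i=5 t=18 v=8: → [14,21); WM=16; [0,7) fires=16 [7,14) fires=2
i=6 t=8 v=5: DROP (t<16-3); WM=16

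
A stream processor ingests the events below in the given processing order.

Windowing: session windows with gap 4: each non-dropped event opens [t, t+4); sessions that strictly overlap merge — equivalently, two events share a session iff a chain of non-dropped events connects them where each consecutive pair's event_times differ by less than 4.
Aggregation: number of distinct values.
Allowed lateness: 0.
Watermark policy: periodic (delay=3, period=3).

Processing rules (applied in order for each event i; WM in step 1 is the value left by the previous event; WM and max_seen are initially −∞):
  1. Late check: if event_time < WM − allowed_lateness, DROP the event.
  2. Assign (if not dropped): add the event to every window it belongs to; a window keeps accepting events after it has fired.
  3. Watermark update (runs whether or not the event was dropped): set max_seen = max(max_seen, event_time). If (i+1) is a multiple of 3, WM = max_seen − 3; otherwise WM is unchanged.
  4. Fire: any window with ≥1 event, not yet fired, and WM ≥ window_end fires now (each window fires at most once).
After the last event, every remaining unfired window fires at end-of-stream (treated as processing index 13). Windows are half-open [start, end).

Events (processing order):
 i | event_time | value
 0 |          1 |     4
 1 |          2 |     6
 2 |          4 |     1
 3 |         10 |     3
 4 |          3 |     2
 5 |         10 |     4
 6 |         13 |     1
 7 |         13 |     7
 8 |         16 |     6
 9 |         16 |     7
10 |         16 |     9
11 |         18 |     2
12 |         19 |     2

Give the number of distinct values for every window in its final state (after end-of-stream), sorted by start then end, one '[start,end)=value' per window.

i=0 t=1 v=4: → [1,5); WM=−∞
i=1 t=2 v=6: → [1,6); WM=−∞
i=2 t=4 v=1: → [1,8); WM=1
i=3 t=10 v=3: → [10,14); WM=1
i=4 t=3 v=2: → [1,8); WM=1
i=5 t=10 v=4: → [10,14); WM=7
i=6 t=13 v=1: → [10,17); WM=7
i=7 t=13 v=7: → [10,17); WM=7
i=8 t=16 v=6: → [10,20); WM=13
i=9 t=16 v=7: → [10,20); WM=13
i=10 t=16 v=9: → [10,20); WM=13
i=11 t=18 v=2: → [10,22); WM=15
i=12 t=19 v=2: → [10,23); WM=15

[1,8)=4 [10,23)=7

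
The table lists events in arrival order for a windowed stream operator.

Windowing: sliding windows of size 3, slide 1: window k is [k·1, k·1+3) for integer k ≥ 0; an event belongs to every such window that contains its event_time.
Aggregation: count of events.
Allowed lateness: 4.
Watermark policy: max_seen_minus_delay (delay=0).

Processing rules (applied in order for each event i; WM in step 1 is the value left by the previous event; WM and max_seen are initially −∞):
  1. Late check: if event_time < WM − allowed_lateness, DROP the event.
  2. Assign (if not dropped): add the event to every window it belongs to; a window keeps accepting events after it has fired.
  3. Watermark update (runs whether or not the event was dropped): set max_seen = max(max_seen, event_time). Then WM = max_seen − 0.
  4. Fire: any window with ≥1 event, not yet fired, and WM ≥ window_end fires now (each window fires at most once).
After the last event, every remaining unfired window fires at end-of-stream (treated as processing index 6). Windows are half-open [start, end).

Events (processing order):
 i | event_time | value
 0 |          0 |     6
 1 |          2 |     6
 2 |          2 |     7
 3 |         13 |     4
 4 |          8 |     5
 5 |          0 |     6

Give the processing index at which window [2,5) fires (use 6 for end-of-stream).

3

i=0 t=0 v=6: → [0,3); WM=0
i=1 t=2 v=6: → [2,5),[1,4),[0,3); WM=2
i=2 t=2 v=7: → [2,5),[1,4),[0,3); WM=2
i=3 t=13 v=4: → [13,16),[12,15),[11,14); WM=13; [0,3) fires=3 [1,4) fires=2 [2,5) fires=2
i=4 t=8 v=5: DROP (t<13-4); WM=13
i=5 t=0 v=6: DROP (t<13-4); WM=13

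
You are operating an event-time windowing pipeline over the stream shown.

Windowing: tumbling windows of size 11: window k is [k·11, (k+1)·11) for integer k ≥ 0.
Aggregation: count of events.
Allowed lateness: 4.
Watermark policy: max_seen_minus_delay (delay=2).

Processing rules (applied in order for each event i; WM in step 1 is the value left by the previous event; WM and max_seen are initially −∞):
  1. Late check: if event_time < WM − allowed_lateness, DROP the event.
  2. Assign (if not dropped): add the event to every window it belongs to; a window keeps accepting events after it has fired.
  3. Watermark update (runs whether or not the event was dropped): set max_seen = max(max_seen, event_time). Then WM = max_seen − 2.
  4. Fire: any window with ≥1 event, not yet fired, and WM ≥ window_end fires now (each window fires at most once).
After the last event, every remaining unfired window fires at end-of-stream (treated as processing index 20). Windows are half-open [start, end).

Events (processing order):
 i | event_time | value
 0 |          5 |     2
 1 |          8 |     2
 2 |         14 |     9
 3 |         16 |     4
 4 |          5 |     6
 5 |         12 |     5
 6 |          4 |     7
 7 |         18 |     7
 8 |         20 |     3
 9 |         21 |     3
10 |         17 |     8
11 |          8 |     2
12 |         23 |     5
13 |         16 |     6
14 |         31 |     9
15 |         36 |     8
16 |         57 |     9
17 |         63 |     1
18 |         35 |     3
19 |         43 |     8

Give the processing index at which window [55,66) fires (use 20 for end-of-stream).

i=0 t=5 v=2: → [0,11); WM=3
i=1 t=8 v=2: → [0,11); WM=6
i=2 t=14 v=9: → [11,22); WM=12; [0,11) fires=2
i=3 t=16 v=4: → [11,22); WM=14
i=4 t=5 v=6: DROP (t<14-4); WM=14
i=5 t=12 v=5: → [11,22); WM=14
i=6 t=4 v=7: DROP (t<14-4); WM=14
i=7 t=18 v=7: → [11,22); WM=16
i=8 t=20 v=3: → [11,22); WM=18
i=9 t=21 v=3: → [11,22); WM=19
i=10 t=17 v=8: → [11,22); WM=19
i=11 t=8 v=2: DROP (t<19-4); WM=19
i=12 t=23 v=5: → [22,33); WM=21
i=13 t=16 v=6: DROP (t<21-4); WM=21
i=14 t=31 v=9: → [22,33); WM=29; [11,22) fires=7
i=15 t=36 v=8: → [33,44); WM=34; [22,33) fires=2
i=16 t=57 v=9: → [55,66); WM=55; [33,44) fires=1
i=17 t=63 v=1: → [55,66); WM=61
i=18 t=35 v=3: DROP (t<61-4); WM=61
i=19 t=43 v=8: DROP (t<61-4); WM=61

20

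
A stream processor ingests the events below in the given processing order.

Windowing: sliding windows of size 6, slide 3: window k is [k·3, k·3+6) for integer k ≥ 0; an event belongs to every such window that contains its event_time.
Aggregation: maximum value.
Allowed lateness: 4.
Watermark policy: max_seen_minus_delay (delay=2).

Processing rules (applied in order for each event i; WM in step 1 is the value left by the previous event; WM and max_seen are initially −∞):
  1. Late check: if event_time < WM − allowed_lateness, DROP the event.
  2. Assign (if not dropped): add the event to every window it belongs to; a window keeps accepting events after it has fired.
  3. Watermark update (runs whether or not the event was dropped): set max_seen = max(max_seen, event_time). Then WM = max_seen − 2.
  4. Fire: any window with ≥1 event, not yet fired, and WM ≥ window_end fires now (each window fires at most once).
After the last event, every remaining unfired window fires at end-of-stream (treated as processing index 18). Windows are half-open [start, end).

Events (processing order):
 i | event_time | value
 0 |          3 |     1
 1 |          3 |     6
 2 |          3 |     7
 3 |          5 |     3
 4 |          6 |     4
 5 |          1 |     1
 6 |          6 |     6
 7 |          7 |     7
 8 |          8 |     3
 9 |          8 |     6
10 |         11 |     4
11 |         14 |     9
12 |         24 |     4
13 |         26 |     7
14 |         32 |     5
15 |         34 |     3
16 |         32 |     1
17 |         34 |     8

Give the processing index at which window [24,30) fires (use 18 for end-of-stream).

i=0 t=3 v=1: → [3,9),[0,6); WM=1
i=1 t=3 v=6: → [3,9),[0,6); WM=1
i=2 t=3 v=7: → [3,9),[0,6); WM=1
i=3 t=5 v=3: → [3,9),[0,6); WM=3
i=4 t=6 v=4: → [6,12),[3,9); WM=4
i=5 t=1 v=1: → [0,6); WM=4
i=6 t=6 v=6: → [6,12),[3,9); WM=4
i=7 t=7 v=7: → [6,12),[3,9); WM=5
i=8 t=8 v=3: → [6,12),[3,9); WM=6; [0,6) fires=7
i=9 t=8 v=6: → [6,12),[3,9); WM=6
i=10 t=11 v=4: → [9,15),[6,12); WM=9; [3,9) fires=7
i=11 t=14 v=9: → [12,18),[9,15); WM=12; [6,12) fires=7
i=12 t=24 v=4: → [24,30),[21,27); WM=22; [9,15) fires=9 [12,18) fires=9
i=13 t=26 v=7: → [24,30),[21,27); WM=24
i=14 t=32 v=5: → [30,36),[27,33); WM=30; [21,27) fires=7 [24,30) fires=7
i=15 t=34 v=3: → [33,39),[30,36); WM=32
i=16 t=32 v=1: → [30,36),[27,33); WM=32
i=17 t=34 v=8: → [33,39),[30,36); WM=32

14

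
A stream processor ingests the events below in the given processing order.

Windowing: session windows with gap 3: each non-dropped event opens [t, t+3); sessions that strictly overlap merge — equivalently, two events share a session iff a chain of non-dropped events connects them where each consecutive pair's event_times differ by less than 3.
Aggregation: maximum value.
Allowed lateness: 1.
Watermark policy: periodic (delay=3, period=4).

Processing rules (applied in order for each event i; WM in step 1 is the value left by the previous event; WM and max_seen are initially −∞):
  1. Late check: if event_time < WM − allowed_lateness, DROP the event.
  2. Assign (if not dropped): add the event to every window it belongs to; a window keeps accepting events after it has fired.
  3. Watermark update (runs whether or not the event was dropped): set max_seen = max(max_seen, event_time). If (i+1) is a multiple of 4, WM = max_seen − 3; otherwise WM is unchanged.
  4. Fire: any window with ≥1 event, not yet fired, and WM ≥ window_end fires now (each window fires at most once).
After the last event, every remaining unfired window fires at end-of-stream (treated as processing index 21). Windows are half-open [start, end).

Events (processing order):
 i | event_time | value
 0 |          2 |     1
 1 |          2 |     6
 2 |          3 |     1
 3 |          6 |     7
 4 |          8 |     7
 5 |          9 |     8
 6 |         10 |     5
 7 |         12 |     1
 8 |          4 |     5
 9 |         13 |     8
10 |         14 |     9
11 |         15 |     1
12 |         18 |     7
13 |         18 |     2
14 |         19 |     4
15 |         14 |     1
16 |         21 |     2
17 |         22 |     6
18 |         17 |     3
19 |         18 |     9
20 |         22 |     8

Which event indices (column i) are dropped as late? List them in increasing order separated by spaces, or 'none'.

i=0 t=2 v=1: → [2,5); WM=−∞
i=1 t=2 v=6: → [2,5); WM=−∞
i=2 t=3 v=1: → [2,6); WM=−∞
i=3 t=6 v=7: → [6,9); WM=3
i=4 t=8 v=7: → [6,11); WM=3
i=5 t=9 v=8: → [6,12); WM=3
i=6 t=10 v=5: → [6,13); WM=3
i=7 t=12 v=1: → [6,15); WM=9
i=8 t=4 v=5: DROP (t<9-1); WM=9
i=9 t=13 v=8: → [6,16); WM=9
i=10 t=14 v=9: → [6,17); WM=9
i=11 t=15 v=1: → [6,18); WM=12
i=12 t=18 v=7: → [18,21); WM=12
i=13 t=18 v=2: → [18,21); WM=12
i=14 t=19 v=4: → [18,22); WM=12
i=15 t=14 v=1: → [6,18); WM=16
i=16 t=21 v=2: → [18,24); WM=16
i=17 t=22 v=6: → [18,25); WM=16
i=18 t=17 v=3: → [6,25); WM=16
i=19 t=18 v=9: → [6,25); WM=19
i=20 t=22 v=8: → [6,25); WM=19

8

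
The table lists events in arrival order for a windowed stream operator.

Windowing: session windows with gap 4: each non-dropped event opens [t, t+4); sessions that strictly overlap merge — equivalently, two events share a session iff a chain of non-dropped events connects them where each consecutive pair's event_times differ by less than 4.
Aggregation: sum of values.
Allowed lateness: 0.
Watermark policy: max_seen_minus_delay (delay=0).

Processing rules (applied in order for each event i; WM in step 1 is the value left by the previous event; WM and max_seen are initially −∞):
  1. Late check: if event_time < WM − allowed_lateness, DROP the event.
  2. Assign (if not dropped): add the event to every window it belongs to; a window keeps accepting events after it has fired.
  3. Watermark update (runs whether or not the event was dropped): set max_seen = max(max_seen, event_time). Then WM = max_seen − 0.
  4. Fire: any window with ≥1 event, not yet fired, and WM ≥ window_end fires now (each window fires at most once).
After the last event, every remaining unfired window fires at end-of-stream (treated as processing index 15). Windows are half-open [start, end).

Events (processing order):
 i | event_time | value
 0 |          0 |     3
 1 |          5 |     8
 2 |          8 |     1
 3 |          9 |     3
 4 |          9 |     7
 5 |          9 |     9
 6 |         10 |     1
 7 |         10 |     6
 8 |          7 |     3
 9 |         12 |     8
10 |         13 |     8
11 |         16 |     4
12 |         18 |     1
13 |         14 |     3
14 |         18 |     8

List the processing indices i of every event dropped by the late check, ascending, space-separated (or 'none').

i=0 t=0 v=3: → [0,4); WM=0
i=1 t=5 v=8: → [5,9); WM=5
i=2 t=8 v=1: → [5,12); WM=8
i=3 t=9 v=3: → [5,13); WM=9
i=4 t=9 v=7: → [5,13); WM=9
i=5 t=9 v=9: → [5,13); WM=9
i=6 t=10 v=1: → [5,14); WM=10
i=7 t=10 v=6: → [5,14); WM=10
i=8 t=7 v=3: DROP (t<10-0); WM=10
i=9 t=12 v=8: → [5,16); WM=12
i=10 t=13 v=8: → [5,17); WM=13
i=11 t=16 v=4: → [5,20); WM=16
i=12 t=18 v=1: → [5,22); WM=18
i=13 t=14 v=3: DROP (t<18-0); WM=18
i=14 t=18 v=8: → [5,22); WM=18

8 13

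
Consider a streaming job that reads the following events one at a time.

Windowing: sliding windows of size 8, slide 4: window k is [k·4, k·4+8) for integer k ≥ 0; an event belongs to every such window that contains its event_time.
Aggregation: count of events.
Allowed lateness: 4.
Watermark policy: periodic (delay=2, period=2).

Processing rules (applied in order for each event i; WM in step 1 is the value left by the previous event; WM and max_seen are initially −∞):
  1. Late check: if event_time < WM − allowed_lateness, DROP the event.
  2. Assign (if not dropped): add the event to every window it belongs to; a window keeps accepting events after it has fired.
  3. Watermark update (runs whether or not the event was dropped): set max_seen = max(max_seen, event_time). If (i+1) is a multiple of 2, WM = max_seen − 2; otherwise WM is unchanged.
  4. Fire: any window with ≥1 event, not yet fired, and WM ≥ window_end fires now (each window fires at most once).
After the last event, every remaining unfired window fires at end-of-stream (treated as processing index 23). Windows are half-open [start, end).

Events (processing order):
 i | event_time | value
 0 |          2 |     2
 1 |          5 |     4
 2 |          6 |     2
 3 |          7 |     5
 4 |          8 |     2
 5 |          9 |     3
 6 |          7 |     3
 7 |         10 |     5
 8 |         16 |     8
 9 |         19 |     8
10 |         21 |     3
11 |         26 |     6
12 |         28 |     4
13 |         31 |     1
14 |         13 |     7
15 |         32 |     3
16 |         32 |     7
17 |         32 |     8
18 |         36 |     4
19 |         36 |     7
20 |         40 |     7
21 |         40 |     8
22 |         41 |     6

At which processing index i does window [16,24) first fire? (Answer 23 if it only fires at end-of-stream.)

11

i=0 t=2 v=2: → [0,8); WM=−∞
i=1 t=5 v=4: → [4,12),[0,8); WM=3
i=2 t=6 v=2: → [4,12),[0,8); WM=3
i=3 t=7 v=5: → [4,12),[0,8); WM=5
i=4 t=8 v=2: → [8,16),[4,12); WM=5
i=5 t=9 v=3: → [8,16),[4,12); WM=7
i=6 t=7 v=3: → [4,12),[0,8); WM=7
i=7 t=10 v=5: → [8,16),[4,12); WM=8; [0,8) fires=5
i=8 t=16 v=8: → [16,24),[12,20); WM=8
i=9 t=19 v=8: → [16,24),[12,20); WM=17; [4,12) fires=7 [8,16) fires=3
i=10 t=21 v=3: → [20,28),[16,24); WM=17
i=11 t=26 v=6: → [24,32),[20,28); WM=24; [12,20) fires=2 [16,24) fires=3
i=12 t=28 v=4: → [28,36),[24,32); WM=24
i=13 t=31 v=1: → [28,36),[24,32); WM=29; [20,28) fires=2
i=14 t=13 v=7: DROP (t<29-4); WM=29
i=15 t=32 v=3: → [32,40),[28,36); WM=30
i=16 t=32 v=7: → [32,40),[28,36); WM=30
i=17 t=32 v=8: → [32,40),[28,36); WM=30
i=18 t=36 v=4: → [36,44),[32,40); WM=30
i=19 t=36 v=7: → [36,44),[32,40); WM=34; [24,32) fires=3
i=20 t=40 v=7: → [40,48),[36,44); WM=34
i=21 t=40 v=8: → [40,48),[36,44); WM=38; [28,36) fires=5
i=22 t=41 v=6: → [40,48),[36,44); WM=38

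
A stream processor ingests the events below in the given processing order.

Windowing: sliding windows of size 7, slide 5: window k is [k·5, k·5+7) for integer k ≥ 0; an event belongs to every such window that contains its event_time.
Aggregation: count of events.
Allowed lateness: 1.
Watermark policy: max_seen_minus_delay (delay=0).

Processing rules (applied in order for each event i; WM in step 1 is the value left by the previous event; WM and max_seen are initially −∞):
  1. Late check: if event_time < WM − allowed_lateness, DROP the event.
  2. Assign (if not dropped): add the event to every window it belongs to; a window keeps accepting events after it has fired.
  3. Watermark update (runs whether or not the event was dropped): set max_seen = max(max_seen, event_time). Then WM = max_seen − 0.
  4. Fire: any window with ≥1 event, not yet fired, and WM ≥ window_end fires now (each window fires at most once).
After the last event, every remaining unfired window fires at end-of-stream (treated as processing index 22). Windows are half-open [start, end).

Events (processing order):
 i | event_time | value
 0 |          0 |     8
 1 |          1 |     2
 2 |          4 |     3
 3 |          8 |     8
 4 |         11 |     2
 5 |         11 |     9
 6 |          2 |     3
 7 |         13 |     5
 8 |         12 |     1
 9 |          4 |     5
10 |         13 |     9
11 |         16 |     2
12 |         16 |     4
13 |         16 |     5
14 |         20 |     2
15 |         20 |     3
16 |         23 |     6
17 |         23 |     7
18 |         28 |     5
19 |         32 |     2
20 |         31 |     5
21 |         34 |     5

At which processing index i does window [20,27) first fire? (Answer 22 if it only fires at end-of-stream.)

i=0 t=0 v=8: → [0,7); WM=0
i=1 t=1 v=2: → [0,7); WM=1
i=2 t=4 v=3: → [0,7); WM=4
i=3 t=8 v=8: → [5,12); WM=8; [0,7) fires=3
i=4 t=11 v=2: → [10,17),[5,12); WM=11
i=5 t=11 v=9: → [10,17),[5,12); WM=11
i=6 t=2 v=3: DROP (t<11-1); WM=11
i=7 t=13 v=5: → [10,17); WM=13; [5,12) fires=3
i=8 t=12 v=1: → [10,17); WM=13
i=9 t=4 v=5: DROP (t<13-1); WM=13
i=10 t=13 v=9: → [10,17); WM=13
i=11 t=16 v=2: → [15,22),[10,17); WM=16
i=12 t=16 v=4: → [15,22),[10,17); WM=16
i=13 t=16 v=5: → [15,22),[10,17); WM=16
i=14 t=20 v=2: → [20,27),[15,22); WM=20; [10,17) fires=8
i=15 t=20 v=3: → [20,27),[15,22); WM=20
i=16 t=23 v=6: → [20,27); WM=23; [15,22) fires=5
i=17 t=23 v=7: → [20,27); WM=23
i=18 t=28 v=5: → [25,32); WM=28; [20,27) fires=4
i=19 t=32 v=2: → [30,37); WM=32; [25,32) fires=1
i=20 t=31 v=5: → [30,37),[25,32); WM=32
i=21 t=34 v=5: → [30,37); WM=34

18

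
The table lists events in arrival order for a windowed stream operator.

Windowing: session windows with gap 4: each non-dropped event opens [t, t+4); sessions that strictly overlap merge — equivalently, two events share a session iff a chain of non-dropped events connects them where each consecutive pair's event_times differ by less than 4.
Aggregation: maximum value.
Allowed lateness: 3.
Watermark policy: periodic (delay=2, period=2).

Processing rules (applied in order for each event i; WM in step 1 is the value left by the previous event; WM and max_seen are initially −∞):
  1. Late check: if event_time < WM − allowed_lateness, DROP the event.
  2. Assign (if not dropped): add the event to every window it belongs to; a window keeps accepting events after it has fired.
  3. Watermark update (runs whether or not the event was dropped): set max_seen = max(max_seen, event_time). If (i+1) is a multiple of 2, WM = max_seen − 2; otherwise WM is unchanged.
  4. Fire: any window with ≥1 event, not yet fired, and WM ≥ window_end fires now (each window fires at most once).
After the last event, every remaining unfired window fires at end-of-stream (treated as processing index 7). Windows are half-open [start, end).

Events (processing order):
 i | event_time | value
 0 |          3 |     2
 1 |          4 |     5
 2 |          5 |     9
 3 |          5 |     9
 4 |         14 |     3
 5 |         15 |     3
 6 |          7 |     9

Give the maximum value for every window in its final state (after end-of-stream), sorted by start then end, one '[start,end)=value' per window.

[3,9)=9 [14,19)=3

i=0 t=3 v=2: → [3,7); WM=−∞
i=1 t=4 v=5: → [3,8); WM=2
i=2 t=5 v=9: → [3,9); WM=2
i=3 t=5 v=9: → [3,9); WM=3
i=4 t=14 v=3: → [14,18); WM=3
i=5 t=15 v=3: → [14,19); WM=13
i=6 t=7 v=9: DROP (t<13-3); WM=13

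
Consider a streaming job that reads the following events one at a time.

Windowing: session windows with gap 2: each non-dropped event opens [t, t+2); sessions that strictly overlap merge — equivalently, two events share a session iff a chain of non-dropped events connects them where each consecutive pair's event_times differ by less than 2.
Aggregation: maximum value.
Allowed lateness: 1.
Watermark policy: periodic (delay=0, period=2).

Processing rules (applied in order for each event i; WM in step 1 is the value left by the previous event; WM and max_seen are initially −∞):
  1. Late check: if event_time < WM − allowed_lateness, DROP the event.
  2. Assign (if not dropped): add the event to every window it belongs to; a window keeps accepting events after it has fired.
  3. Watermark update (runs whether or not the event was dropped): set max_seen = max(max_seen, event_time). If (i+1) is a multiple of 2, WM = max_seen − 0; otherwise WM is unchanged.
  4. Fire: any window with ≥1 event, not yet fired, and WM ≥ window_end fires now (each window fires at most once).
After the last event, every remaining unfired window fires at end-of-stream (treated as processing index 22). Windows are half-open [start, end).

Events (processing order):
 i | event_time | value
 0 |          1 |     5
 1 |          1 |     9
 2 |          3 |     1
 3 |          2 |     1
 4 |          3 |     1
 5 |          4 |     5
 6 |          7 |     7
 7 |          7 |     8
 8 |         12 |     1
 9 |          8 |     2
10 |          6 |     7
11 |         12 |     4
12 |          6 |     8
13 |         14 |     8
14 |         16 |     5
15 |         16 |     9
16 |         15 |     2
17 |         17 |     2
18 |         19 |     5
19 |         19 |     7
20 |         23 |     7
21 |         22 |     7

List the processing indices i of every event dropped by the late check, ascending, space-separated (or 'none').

i=0 t=1 v=5: → [1,3); WM=−∞
i=1 t=1 v=9: → [1,3); WM=1
i=2 t=3 v=1: → [3,5); WM=1
i=3 t=2 v=1: → [1,5); WM=3
i=4 t=3 v=1: → [1,5); WM=3
i=5 t=4 v=5: → [1,6); WM=4
i=6 t=7 v=7: → [7,9); WM=4
i=7 t=7 v=8: → [7,9); WM=7
i=8 t=12 v=1: → [12,14); WM=7
i=9 t=8 v=2: → [7,10); WM=12
i=10 t=6 v=7: DROP (t<12-1); WM=12
i=11 t=12 v=4: → [12,14); WM=12
i=12 t=6 v=8: DROP (t<12-1); WM=12
i=13 t=14 v=8: → [14,16); WM=14
i=14 t=16 v=5: → [16,18); WM=14
i=15 t=16 v=9: → [16,18); WM=16
i=16 t=15 v=2: → [14,18); WM=16
i=17 t=17 v=2: → [14,19); WM=17
i=18 t=19 v=5: → [19,21); WM=17
i=19 t=19 v=7: → [19,21); WM=19
i=20 t=23 v=7: → [23,25); WM=19
i=21 t=22 v=7: → [22,25); WM=23

10 12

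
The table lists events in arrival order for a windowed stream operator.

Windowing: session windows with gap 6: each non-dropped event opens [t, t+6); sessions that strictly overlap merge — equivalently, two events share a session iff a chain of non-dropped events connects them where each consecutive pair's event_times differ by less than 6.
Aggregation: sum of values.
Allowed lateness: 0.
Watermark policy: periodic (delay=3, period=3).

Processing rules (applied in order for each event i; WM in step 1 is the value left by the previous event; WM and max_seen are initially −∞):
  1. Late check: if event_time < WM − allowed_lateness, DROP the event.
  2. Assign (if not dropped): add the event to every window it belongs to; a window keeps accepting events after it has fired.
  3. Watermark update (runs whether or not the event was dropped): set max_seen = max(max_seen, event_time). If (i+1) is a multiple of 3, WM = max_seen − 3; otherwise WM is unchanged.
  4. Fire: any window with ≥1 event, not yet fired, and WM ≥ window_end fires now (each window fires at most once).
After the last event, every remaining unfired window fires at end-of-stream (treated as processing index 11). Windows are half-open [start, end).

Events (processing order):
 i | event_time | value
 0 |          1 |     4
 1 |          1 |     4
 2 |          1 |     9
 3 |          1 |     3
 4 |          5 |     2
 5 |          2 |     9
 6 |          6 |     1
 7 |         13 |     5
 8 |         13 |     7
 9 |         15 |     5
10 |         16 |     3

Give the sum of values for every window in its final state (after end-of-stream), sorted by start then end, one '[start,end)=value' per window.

[1,12)=32 [13,22)=20

i=0 t=1 v=4: → [1,7); WM=−∞
i=1 t=1 v=4: → [1,7); WM=−∞
i=2 t=1 v=9: → [1,7); WM=-2
i=3 t=1 v=3: → [1,7); WM=-2
i=4 t=5 v=2: → [1,11); WM=-2
i=5 t=2 v=9: → [1,11); WM=2
i=6 t=6 v=1: → [1,12); WM=2
i=7 t=13 v=5: → [13,19); WM=2
i=8 t=13 v=7: → [13,19); WM=10
i=9 t=15 v=5: → [13,21); WM=10
i=10 t=16 v=3: → [13,22); WM=10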